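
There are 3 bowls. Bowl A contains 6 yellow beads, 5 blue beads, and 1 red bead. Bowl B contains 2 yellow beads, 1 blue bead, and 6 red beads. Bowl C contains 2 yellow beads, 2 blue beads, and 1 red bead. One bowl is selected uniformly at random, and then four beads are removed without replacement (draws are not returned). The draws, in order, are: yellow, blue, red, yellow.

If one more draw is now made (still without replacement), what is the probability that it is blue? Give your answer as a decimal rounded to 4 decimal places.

The likelihood of the observed sequence under each hypothesis: P(data | bowl A) = (6/12)(5/11)(1/10)(5/9) = 0.012626; P(data | bowl B) = (2/9)(1/8)(6/7)(1/6) = 0.0039683; P(data | bowl C) = (2/5)(2/4)(1/3)(1/2) = 0.033333.
Weighting by the prior gives 1/3 · 0.012626 = 0.0042088, 1/3 · 0.0039683 = 0.0013228, 1/3 · 0.033333 = 0.011111; with total 0.016643.
Dividing through by the total gives posterior P(bowl A | data) = 0.25289, P(bowl B | data) = 0.07948, P(bowl C | data) = 0.66763.
So P(blue next | data) = Σ P(blue next | H) P(H | data) = (1/2)(0.25289) + (0)(0.07948) + (1)(0.66763) = 0.79408.

0.7941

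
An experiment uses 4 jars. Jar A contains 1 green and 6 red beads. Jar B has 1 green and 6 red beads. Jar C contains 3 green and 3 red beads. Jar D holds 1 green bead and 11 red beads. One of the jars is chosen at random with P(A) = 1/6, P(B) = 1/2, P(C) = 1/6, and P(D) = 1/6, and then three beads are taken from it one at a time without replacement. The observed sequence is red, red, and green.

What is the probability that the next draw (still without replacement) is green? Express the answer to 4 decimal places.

0.1243

The likelihood of the observed sequence under each hypothesis: P(data | jar A) = (6/7)(5/6)(1/5) = 0.14286; P(data | jar B) = (6/7)(5/6)(1/5) = 0.14286; P(data | jar C) = (3/6)(2/5)(3/4) = 0.15; P(data | jar D) = (11/12)(10/11)(1/10) = 0.083333.
Multiplying each by its prior: 1/6 · 0.14286 = 0.02381, 1/2 · 0.14286 = 0.071429, 1/6 · 0.15 = 0.025, 1/6 · 0.083333 = 0.013889; these sum to 0.13413.
Normalising, the posterior is P(jar A | data) = 0.17751, P(jar B | data) = 0.53254, P(jar C | data) = 0.18639, P(jar D | data) = 0.10355.
Averaging over the posterior, P(green next | data) = (0)(0.17751) + (0)(0.53254) + (2/3)(0.18639) + (0)(0.10355) = 0.12426.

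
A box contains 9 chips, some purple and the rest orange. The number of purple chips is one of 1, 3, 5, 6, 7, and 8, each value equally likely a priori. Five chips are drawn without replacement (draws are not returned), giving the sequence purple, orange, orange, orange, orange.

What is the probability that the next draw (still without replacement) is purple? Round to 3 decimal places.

Compute the likelihood of the observed sequence for each case: P(data | r = 1) = (1/9)(8/8)(7/7)(6/6)(5/5) = 1/9; P(data | r = 3) = (3/9)(6/8)(5/7)(4/6)(3/5) = 1/14; P(data | r = 5) = (5/9)(4/8)(3/7)(2/6)(1/5) = 1/126; P(data | r = 6) = (6/9)(3/8)(2/7)(1/6)(0/5) = 0; P(data | r = 7) = (7/9)(2/8)(1/7)(0/6) = 0; P(data | r = 8) = (8/9)(1/8)(0/7) = 0.
Multiplying each by its prior: 1/6 · 1/9 = 1/54, 1/6 · 1/14 = 1/84, 1/6 · 1/126 = 1/756, 1/6 · 0 = 0, 1/6 · 0 = 0, 1/6 · 0 = 0; summing to 2/63.
The posterior is then P(r = 1 | data) = 7/12, P(r = 3 | data) = 3/8, P(r = 5 | data) = 1/24, P(r = 6 | data) = 0, P(r = 7 | data) = 0, P(r = 8 | data) = 0.
The predictive probability is P(purple next | data) = (0)(7/12) + (1/2)(3/8) + (1)(1/24) = 11/48.

0.229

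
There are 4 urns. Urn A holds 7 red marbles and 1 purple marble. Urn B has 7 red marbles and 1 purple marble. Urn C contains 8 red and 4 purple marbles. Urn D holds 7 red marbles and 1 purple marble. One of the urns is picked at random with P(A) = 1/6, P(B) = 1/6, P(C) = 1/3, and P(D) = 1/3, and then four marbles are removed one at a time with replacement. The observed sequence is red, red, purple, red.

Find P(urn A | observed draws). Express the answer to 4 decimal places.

0.1573

The likelihood of the observed sequence under each hypothesis: P(data | urn A) = (7/8)(7/8)(1/8)(7/8) = 0.08374; P(data | urn B) = (7/8)(7/8)(1/8)(7/8) = 0.08374; P(data | urn C) = (8/12)(8/12)(4/12)(8/12) = 0.098765; P(data | urn D) = (7/8)(7/8)(1/8)(7/8) = 0.08374.
Multiplying each by its prior: 1/6 · 0.08374 = 0.013957, 1/6 · 0.08374 = 0.013957, 1/3 · 0.098765 = 0.032922, 1/3 · 0.08374 = 0.027913; with total 0.088749.
So P(urn A | data) = (0.013957) / (0.088749) = 0.15726.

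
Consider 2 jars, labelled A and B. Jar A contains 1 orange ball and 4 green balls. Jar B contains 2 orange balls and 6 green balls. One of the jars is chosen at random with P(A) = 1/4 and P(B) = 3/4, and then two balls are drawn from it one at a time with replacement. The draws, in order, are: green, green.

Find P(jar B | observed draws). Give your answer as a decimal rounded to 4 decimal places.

The likelihood of the observed sequence under each hypothesis: P(data | jar A) = (4/5)(4/5) = 0.64; P(data | jar B) = (6/8)(6/8) = 0.5625.
The prior-weighted likelihoods are 1/4 · 0.64 = 0.16, 3/4 · 0.5625 = 0.42188; with total 0.58188.
Hence P(jar B | data) = (0.42188) / (0.58188) = 0.72503.

0.7250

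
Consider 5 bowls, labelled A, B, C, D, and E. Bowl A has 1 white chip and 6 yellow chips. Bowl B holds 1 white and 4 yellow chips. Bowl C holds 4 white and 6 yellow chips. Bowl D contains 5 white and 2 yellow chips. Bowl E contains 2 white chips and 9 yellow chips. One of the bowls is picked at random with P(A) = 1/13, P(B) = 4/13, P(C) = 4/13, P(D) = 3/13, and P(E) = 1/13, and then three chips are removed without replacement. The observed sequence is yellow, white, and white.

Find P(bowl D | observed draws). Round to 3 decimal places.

0.577

Compute the likelihood of the observed sequence for each case: P(data | bowl A) = (6/7)(1/6)(0/5) = 0; P(data | bowl B) = (4/5)(1/4)(0/3) = 0; P(data | bowl C) = (6/10)(4/9)(3/8) = 0.1; P(data | bowl D) = (2/7)(5/6)(4/5) = 0.19048; P(data | bowl E) = (9/11)(2/10)(1/9) = 0.018182.
Multiplying each by its prior: 1/13 · 0 = 0, 4/13 · 0 = 0, 4/13 · 0.1 = 0.030769, 3/13 · 0.19048 = 0.043956, 1/13 · 0.018182 = 0.0013986; with total 0.076124.
Hence P(bowl D | data) = (0.043956) / (0.076124) = 0.57743.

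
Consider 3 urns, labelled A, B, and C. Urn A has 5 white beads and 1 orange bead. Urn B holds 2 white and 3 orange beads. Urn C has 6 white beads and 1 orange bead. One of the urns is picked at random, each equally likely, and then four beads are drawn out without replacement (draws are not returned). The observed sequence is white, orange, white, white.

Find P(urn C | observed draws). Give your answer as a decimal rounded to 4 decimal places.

For each hypothesis, P(data | H) works out to: P(data | urn A) = (5/6)(1/5)(4/4)(3/3) = 1/6; P(data | urn B) = (2/5)(3/4)(1/3)(0/2) = 0; P(data | urn C) = (6/7)(1/6)(5/5)(4/4) = 1/7.
Weighting by the prior gives 1/3 · 1/6 = 1/18, 1/3 · 0 = 0, 1/3 · 1/7 = 1/21; these sum to 13/126.
Hence P(urn C | data) = (1/21) / (13/126) = 6/13.

0.4615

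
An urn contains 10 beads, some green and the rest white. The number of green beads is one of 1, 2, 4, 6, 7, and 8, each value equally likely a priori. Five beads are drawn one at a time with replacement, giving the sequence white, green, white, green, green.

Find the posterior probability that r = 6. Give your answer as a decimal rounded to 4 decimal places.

0.3008

The likelihood of the observed sequence under each hypothesis: P(data | r = 1) = (9/10)(1/10)(9/10)(1/10)(1/10) = 0.00081; P(data | r = 2) = (8/10)(2/10)(8/10)(2/10)(2/10) = 0.00512; P(data | r = 4) = (6/10)(4/10)(6/10)(4/10)(4/10) = 0.02304; P(data | r = 6) = (4/10)(6/10)(4/10)(6/10)(6/10) = 0.03456; P(data | r = 7) = (3/10)(7/10)(3/10)(7/10)(7/10) = 0.03087; P(data | r = 8) = (2/10)(8/10)(2/10)(8/10)(8/10) = 0.02048.
Weighting by the prior gives 1/6 · 0.00081 = 0.000135, 1/6 · 0.00512 = 0.00085333, 1/6 · 0.02304 = 0.00384, 1/6 · 0.03456 = 0.00576, 1/6 · 0.03087 = 0.005145, 1/6 · 0.02048 = 0.0034133; with total 0.019147.
Therefore the posterior P(r = 6 | data) = (0.00576) / (0.019147) = 0.30084.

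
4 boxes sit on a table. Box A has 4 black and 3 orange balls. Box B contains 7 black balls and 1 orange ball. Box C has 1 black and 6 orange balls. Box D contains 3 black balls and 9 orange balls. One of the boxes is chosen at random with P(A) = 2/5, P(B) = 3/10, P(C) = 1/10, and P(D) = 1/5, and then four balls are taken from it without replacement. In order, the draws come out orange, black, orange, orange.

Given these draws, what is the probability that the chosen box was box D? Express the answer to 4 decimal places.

0.4975

Under each hypothesis, the probability of the observed sequence is: P(data | box A) = (3/7)(4/6)(2/5)(1/4) = 0.028571; P(data | box B) = (1/8)(7/7)(0/6) = 0; P(data | box C) = (6/7)(1/6)(5/5)(4/4) = 0.14286; P(data | box D) = (9/12)(3/11)(8/10)(7/9) = 0.12727.
Multiplying each by its prior: 2/5 · 0.028571 = 0.011429, 3/10 · 0 = 0, 1/10 · 0.14286 = 0.014286, 1/5 · 0.12727 = 0.025455; summing to 0.051169.
By Bayes' rule, P(box D | data) = (0.025455) / (0.051169) = 0.49746.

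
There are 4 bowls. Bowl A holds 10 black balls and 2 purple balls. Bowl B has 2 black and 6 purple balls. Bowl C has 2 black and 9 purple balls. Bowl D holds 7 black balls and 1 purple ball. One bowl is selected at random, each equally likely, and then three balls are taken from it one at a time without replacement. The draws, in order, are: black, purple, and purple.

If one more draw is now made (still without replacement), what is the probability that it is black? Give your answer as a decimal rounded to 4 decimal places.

0.2036

Under each hypothesis, the probability of the observed sequence is: P(data | bowl A) = (10/12)(2/11)(1/10) = 0.015152; P(data | bowl B) = (2/8)(6/7)(5/6) = 0.17857; P(data | bowl C) = (2/11)(9/10)(8/9) = 0.14545; P(data | bowl D) = (7/8)(1/7)(0/6) = 0.
The prior-weighted likelihoods are 1/4 · 0.015152 = 0.0037879, 1/4 · 0.17857 = 0.044643, 1/4 · 0.14545 = 0.036364, 1/4 · 0 = 0; summing to 0.084794.
Dividing through by the total gives posterior P(bowl A | data) = 0.044671, P(bowl B | data) = 0.52648, P(bowl C | data) = 0.42884, P(bowl D | data) = 0.
Averaging over the posterior, P(black next | data) = (1)(0.044671) + (1/5)(0.52648) + (1/8)(0.42884) = 0.20357.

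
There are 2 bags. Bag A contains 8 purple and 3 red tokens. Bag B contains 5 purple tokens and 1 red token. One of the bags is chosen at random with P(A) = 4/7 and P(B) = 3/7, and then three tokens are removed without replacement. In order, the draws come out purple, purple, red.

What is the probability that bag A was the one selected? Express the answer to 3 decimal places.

Under each hypothesis, the probability of the observed sequence is: P(data | bag A) = (8/11)(7/10)(3/9) = 0.1697; P(data | bag B) = (5/6)(4/5)(1/4) = 0.16667.
Multiplying each by its prior: 4/7 · 0.1697 = 0.09697, 3/7 · 0.16667 = 0.071429; these sum to 0.1684.
Hence P(bag A | data) = (0.09697) / (0.1684) = 0.57584.

0.576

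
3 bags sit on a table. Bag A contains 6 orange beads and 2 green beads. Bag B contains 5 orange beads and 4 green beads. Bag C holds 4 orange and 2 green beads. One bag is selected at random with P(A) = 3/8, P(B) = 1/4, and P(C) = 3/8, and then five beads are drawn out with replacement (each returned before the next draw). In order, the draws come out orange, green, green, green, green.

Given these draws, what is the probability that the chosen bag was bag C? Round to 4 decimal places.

For each hypothesis, P(data | H) works out to: P(data | bag A) = (6/8)(2/8)(2/8)(2/8)(2/8) = 0.0029297; P(data | bag B) = (5/9)(4/9)(4/9)(4/9)(4/9) = 0.021677; P(data | bag C) = (4/6)(2/6)(2/6)(2/6)(2/6) = 0.0082305.
Weighting by the prior gives 3/8 · 0.0029297 = 0.0010986, 1/4 · 0.021677 = 0.0054192, 3/8 · 0.0082305 = 0.0030864; summing to 0.0096043.
Hence P(bag C | data) = (0.0030864) / (0.0096043) = 0.32136.

0.3214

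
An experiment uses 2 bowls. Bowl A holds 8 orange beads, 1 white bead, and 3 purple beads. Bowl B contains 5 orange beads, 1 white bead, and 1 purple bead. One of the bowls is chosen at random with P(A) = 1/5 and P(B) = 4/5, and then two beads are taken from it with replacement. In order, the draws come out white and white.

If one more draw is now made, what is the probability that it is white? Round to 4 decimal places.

0.1382

For each hypothesis, P(data | H) works out to: P(data | bowl A) = (1/12)(1/12) = 0.0069444; P(data | bowl B) = (1/7)(1/7) = 0.020408.
Multiplying each by its prior: 1/5 · 0.0069444 = 0.0013889, 4/5 · 0.020408 = 0.016327; these sum to 0.017715.
Normalising, the posterior is P(bowl A | data) = 0.0784, P(bowl B | data) = 0.9216.
So P(white next | data) = Σ P(white next | H) P(H | data) = (1/12)(0.0784) + (1/7)(0.9216) = 0.13819.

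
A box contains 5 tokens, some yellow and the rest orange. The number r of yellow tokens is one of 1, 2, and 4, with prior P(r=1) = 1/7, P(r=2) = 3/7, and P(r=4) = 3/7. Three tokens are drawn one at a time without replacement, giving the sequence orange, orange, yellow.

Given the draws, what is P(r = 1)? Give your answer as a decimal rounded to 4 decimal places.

Compute the likelihood of the observed sequence for each case: P(data | r = 1) = (4/5)(3/4)(1/3) = 1/5; P(data | r = 2) = (3/5)(2/4)(2/3) = 1/5; P(data | r = 4) = (1/5)(0/4) = 0.
Multiplying each by its prior: 1/7 · 1/5 = 1/35, 3/7 · 1/5 = 3/35, 3/7 · 0 = 0; these sum to 4/35.
So P(r = 1 | data) = (1/35) / (4/35) = 1/4.

0.2500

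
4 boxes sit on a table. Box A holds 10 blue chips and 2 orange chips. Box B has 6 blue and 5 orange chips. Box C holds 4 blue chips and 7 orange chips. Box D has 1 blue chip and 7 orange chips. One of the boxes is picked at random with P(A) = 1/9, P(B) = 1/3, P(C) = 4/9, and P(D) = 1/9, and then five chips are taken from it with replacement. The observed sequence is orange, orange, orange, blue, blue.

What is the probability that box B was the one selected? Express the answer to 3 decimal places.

0.359

The likelihood of the observed sequence under each hypothesis: P(data | box A) = (2/12)(2/12)(2/12)(10/12)(10/12) = 0.003215; P(data | box B) = (5/11)(5/11)(5/11)(6/11)(6/11) = 0.027941; P(data | box C) = (7/11)(7/11)(7/11)(4/11)(4/11) = 0.034076; P(data | box D) = (7/8)(7/8)(7/8)(1/8)(1/8) = 0.010468.
Weighting by the prior gives 1/9 · 0.003215 = 0.00035722, 1/3 · 0.027941 = 0.0093138, 4/9 · 0.034076 = 0.015145, 1/9 · 0.010468 = 0.0011631; summing to 0.025979.
Therefore the posterior P(box B | data) = (0.0093138) / (0.025979) = 0.35851.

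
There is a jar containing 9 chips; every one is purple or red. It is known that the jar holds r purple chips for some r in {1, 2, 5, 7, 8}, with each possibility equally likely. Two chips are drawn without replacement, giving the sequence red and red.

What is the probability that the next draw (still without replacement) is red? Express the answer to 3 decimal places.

0.727

The likelihood of the observed sequence under each hypothesis: P(data | r = 1) = (8/9)(7/8) = 7/9; P(data | r = 2) = (7/9)(6/8) = 7/12; P(data | r = 5) = (4/9)(3/8) = 1/6; P(data | r = 7) = (2/9)(1/8) = 1/36; P(data | r = 8) = (1/9)(0/8) = 0.
Multiplying each by its prior: 1/5 · 7/9 = 7/45, 1/5 · 7/12 = 7/60, 1/5 · 1/6 = 1/30, 1/5 · 1/36 = 1/180, 1/5 · 0 = 0; these sum to 14/45.
Normalising, the posterior is P(r = 1 | data) = 1/2, P(r = 2 | data) = 3/8, P(r = 5 | data) = 3/28, P(r = 7 | data) = 1/56, P(r = 8 | data) = 0.
Averaging over the posterior, P(red next | data) = (6/7)(1/2) + (5/7)(3/8) + (2/7)(3/28) + (0)(1/56) = 285/392.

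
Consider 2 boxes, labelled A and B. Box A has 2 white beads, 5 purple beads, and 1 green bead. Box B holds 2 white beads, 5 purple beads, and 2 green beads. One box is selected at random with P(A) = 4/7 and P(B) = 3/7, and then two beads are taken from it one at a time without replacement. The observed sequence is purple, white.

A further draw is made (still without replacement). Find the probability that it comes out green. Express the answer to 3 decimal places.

0.211

Compute the likelihood of the observed sequence for each case: P(data | box A) = (5/8)(2/7) = 5/28; P(data | box B) = (5/9)(2/8) = 5/36.
Weighting by the prior gives 4/7 · 5/28 = 5/49, 3/7 · 5/36 = 5/84; with total 95/588.
Normalising, the posterior is P(box A | data) = 12/19, P(box B | data) = 7/19.
So P(green next | data) = Σ P(green next | H) P(H | data) = (1/6)(12/19) + (2/7)(7/19) = 4/19.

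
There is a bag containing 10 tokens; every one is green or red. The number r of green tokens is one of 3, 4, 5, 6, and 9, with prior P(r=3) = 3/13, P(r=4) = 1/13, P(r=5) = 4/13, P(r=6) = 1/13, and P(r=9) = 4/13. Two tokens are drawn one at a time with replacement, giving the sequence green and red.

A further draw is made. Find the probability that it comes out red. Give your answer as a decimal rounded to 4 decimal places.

For each hypothesis, P(data | H) works out to: P(data | r = 3) = (3/10)(7/10) = 0.21; P(data | r = 4) = (4/10)(6/10) = 0.24; P(data | r = 5) = (5/10)(5/10) = 0.25; P(data | r = 6) = (6/10)(4/10) = 0.24; P(data | r = 9) = (9/10)(1/10) = 0.09.
Multiplying each by its prior: 3/13 · 0.21 = 0.048462, 1/13 · 0.24 = 0.018462, 4/13 · 0.25 = 0.076923, 1/13 · 0.24 = 0.018462, 4/13 · 0.09 = 0.027692; these sum to 0.19.
The posterior is then P(r = 3 | data) = 0.25506, P(r = 4 | data) = 0.097166, P(r = 5 | data) = 0.40486, P(r = 6 | data) = 0.097166, P(r = 9 | data) = 0.14575.
So P(red next | data) = Σ P(red next | H) P(H | data) = (7/10)(0.25506) + (3/5)(0.097166) + (1/2)(0.40486) + (2/5)(0.097166) + (1/10)(0.14575) = 0.49271.

0.4927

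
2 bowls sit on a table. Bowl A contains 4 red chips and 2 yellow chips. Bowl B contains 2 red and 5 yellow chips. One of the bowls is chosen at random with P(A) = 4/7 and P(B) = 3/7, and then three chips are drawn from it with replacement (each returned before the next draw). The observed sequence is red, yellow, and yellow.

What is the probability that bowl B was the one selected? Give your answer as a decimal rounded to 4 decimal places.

Under each hypothesis, the probability of the observed sequence is: P(data | bowl A) = (4/6)(2/6)(2/6) = 0.074074; P(data | bowl B) = (2/7)(5/7)(5/7) = 0.14577.
Weighting by the prior gives 4/7 · 0.074074 = 0.042328, 3/7 · 0.14577 = 0.062474; summing to 0.1048.
Hence P(bowl B | data) = (0.062474) / (0.1048) = 0.59611.

0.5961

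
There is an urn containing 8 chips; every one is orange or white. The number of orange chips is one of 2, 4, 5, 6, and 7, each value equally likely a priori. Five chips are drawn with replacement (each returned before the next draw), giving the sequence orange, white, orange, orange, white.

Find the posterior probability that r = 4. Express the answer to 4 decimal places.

0.2810

Under each hypothesis, the probability of the observed sequence is: P(data | r = 2) = (2/8)(6/8)(2/8)(2/8)(6/8) = 0.0087891; P(data | r = 4) = (4/8)(4/8)(4/8)(4/8)(4/8) = 0.03125; P(data | r = 5) = (5/8)(3/8)(5/8)(5/8)(3/8) = 0.034332; P(data | r = 6) = (6/8)(2/8)(6/8)(6/8)(2/8) = 0.026367; P(data | r = 7) = (7/8)(1/8)(7/8)(7/8)(1/8) = 0.010468.
The prior-weighted likelihoods are 1/5 · 0.0087891 = 0.0017578, 1/5 · 0.03125 = 0.00625, 1/5 · 0.034332 = 0.0068665, 1/5 · 0.026367 = 0.0052734, 1/5 · 0.010468 = 0.0020935; summing to 0.022241.
By Bayes' rule, P(r = 4 | data) = (0.00625) / (0.022241) = 0.28101.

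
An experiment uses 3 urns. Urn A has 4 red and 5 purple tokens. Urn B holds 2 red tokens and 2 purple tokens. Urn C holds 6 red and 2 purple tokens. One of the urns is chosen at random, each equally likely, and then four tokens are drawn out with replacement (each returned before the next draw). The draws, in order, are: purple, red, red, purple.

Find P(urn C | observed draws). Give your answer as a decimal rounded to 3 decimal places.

0.222

For each hypothesis, P(data | H) works out to: P(data | urn A) = (5/9)(4/9)(4/9)(5/9) = 0.060966; P(data | urn B) = (2/4)(2/4)(2/4)(2/4) = 0.0625; P(data | urn C) = (2/8)(6/8)(6/8)(2/8) = 0.035156.
Weighting by the prior gives 1/3 · 0.060966 = 0.020322, 1/3 · 0.0625 = 0.020833, 1/3 · 0.035156 = 0.011719; with total 0.052874.
Therefore the posterior P(urn C | data) = (0.011719) / (0.052874) = 0.22163.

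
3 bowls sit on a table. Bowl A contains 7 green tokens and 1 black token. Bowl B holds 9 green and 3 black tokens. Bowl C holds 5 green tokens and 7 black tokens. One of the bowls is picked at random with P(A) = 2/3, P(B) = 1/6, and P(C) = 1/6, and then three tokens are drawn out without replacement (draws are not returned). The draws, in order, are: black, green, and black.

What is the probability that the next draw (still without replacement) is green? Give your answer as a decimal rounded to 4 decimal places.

0.5354

For each hypothesis, P(data | H) works out to: P(data | bowl A) = (1/8)(7/7)(0/6) = 0; P(data | bowl B) = (3/12)(9/11)(2/10) = 9/220; P(data | bowl C) = (7/12)(5/11)(6/10) = 7/44.
Multiplying each by its prior: 2/3 · 0 = 0, 1/6 · 9/220 = 3/440, 1/6 · 7/44 = 7/264; these sum to 1/30.
Normalising, the posterior is P(bowl A | data) = 0, P(bowl B | data) = 9/44, P(bowl C | data) = 35/44.
Averaging over the posterior, P(green next | data) = (8/9)(9/44) + (4/9)(35/44) = 53/99.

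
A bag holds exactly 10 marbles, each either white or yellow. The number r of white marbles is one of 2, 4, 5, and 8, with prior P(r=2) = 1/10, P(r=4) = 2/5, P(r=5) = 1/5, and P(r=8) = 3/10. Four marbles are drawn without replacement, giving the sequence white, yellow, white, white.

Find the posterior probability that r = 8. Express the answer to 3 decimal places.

0.632

Under each hypothesis, the probability of the observed sequence is: P(data | r = 2) = (2/10)(8/9)(1/8)(0/7) = 0; P(data | r = 4) = (4/10)(6/9)(3/8)(2/7) = 1/35; P(data | r = 5) = (5/10)(5/9)(4/8)(3/7) = 5/84; P(data | r = 8) = (8/10)(2/9)(7/8)(6/7) = 2/15.
The prior-weighted likelihoods are 1/10 · 0 = 0, 2/5 · 1/35 = 2/175, 1/5 · 5/84 = 1/84, 3/10 · 2/15 = 1/25; these sum to 19/300.
Hence P(r = 8 | data) = (1/25) / (19/300) = 12/19.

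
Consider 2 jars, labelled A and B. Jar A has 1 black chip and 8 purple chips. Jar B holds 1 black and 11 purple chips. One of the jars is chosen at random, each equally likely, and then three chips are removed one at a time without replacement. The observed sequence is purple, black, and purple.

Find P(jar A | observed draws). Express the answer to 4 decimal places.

Under each hypothesis, the probability of the observed sequence is: P(data | jar A) = (8/9)(1/8)(7/7) = 1/9; P(data | jar B) = (11/12)(1/11)(10/10) = 1/12.
Multiplying each by its prior: 1/2 · 1/9 = 1/18, 1/2 · 1/12 = 1/24; with total 7/72.
Therefore the posterior P(jar A | data) = (1/18) / (7/72) = 4/7.

0.5714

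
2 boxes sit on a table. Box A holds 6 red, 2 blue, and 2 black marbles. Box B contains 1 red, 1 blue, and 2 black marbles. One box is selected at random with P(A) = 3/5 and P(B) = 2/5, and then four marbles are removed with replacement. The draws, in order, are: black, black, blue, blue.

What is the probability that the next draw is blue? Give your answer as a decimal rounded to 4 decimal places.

Under each hypothesis, the probability of the observed sequence is: P(data | box A) = (2/10)(2/10)(2/10)(2/10) = 0.0016; P(data | box B) = (2/4)(2/4)(1/4)(1/4) = 0.015625.
The prior-weighted likelihoods are 3/5 · 0.0016 = 0.00096, 2/5 · 0.015625 = 0.00625; summing to 0.00721.
Dividing through by the total gives posterior P(box A | data) = 0.13315, P(box B | data) = 0.86685.
Averaging over the posterior, P(blue next | data) = (1/5)(0.13315) + (1/4)(0.86685) = 0.24334.

0.2433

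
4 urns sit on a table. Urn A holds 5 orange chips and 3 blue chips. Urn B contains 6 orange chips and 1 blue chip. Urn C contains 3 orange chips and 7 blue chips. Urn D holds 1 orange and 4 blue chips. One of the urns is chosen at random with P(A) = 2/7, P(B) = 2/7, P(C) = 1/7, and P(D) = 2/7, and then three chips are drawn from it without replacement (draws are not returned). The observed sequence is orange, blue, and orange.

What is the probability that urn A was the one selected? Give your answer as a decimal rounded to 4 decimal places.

0.5093

The likelihood of the observed sequence under each hypothesis: P(data | urn A) = (5/8)(3/7)(4/6) = 0.17857; P(data | urn B) = (6/7)(1/6)(5/5) = 0.14286; P(data | urn C) = (3/10)(7/9)(2/8) = 0.058333; P(data | urn D) = (1/5)(4/4)(0/3) = 0.
The prior-weighted likelihoods are 2/7 · 0.17857 = 0.05102, 2/7 · 0.14286 = 0.040816, 1/7 · 0.058333 = 0.0083333, 2/7 · 0 = 0; with total 0.10017.
So P(urn A | data) = (0.05102) / (0.10017) = 0.50934.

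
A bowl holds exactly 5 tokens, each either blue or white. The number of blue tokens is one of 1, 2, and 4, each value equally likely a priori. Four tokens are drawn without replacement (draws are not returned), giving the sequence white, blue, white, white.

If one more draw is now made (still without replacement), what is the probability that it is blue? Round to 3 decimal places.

Compute the likelihood of the observed sequence for each case: P(data | r = 1) = (4/5)(1/4)(3/3)(2/2) = 1/5; P(data | r = 2) = (3/5)(2/4)(2/3)(1/2) = 1/10; P(data | r = 4) = (1/5)(4/4)(0/3) = 0.
The prior-weighted likelihoods are 1/3 · 1/5 = 1/15, 1/3 · 1/10 = 1/30, 1/3 · 0 = 0; these sum to 1/10.
The posterior is then P(r = 1 | data) = 2/3, P(r = 2 | data) = 1/3, P(r = 4 | data) = 0.
So P(blue next | data) = Σ P(blue next | H) P(H | data) = (0)(2/3) + (1)(1/3) = 1/3.

0.333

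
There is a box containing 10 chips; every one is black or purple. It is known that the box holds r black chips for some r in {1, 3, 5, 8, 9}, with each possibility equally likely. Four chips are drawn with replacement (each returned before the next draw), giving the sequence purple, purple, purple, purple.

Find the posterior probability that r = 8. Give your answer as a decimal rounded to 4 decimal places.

The likelihood of the observed sequence under each hypothesis: P(data | r = 1) = (9/10)(9/10)(9/10)(9/10) = 0.6561; P(data | r = 3) = (7/10)(7/10)(7/10)(7/10) = 0.2401; P(data | r = 5) = (5/10)(5/10)(5/10)(5/10) = 0.0625; P(data | r = 8) = (2/10)(2/10)(2/10)(2/10) = 0.0016; P(data | r = 9) = (1/10)(1/10)(1/10)(1/10) = 0.0001.
Weighting by the prior gives 1/5 · 0.6561 = 0.13122, 1/5 · 0.2401 = 0.04802, 1/5 · 0.0625 = 0.0125, 1/5 · 0.0016 = 0.00032, 1/5 · 0.0001 = 2e-05; these sum to 0.19208.
Therefore the posterior P(r = 8 | data) = (0.00032) / (0.19208) = 0.001666.

0.0017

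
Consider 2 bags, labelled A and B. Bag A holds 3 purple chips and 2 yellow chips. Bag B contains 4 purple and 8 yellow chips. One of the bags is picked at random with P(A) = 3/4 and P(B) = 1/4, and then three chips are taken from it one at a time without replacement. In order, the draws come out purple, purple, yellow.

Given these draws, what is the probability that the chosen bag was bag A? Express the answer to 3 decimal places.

Compute the likelihood of the observed sequence for each case: P(data | bag A) = (3/5)(2/4)(2/3) = 1/5; P(data | bag B) = (4/12)(3/11)(8/10) = 4/55.
Weighting by the prior gives 3/4 · 1/5 = 3/20, 1/4 · 4/55 = 1/55; these sum to 37/220.
So P(bag A | data) = (3/20) / (37/220) = 33/37.

0.892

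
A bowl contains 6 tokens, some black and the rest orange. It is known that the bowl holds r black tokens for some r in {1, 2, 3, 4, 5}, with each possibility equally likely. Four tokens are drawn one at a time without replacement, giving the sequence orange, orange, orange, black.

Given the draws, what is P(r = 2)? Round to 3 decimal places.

0.381

Under each hypothesis, the probability of the observed sequence is: P(data | r = 1) = (5/6)(4/5)(3/4)(1/3) = 1/6; P(data | r = 2) = (4/6)(3/5)(2/4)(2/3) = 2/15; P(data | r = 3) = (3/6)(2/5)(1/4)(3/3) = 1/20; P(data | r = 4) = (2/6)(1/5)(0/4) = 0; P(data | r = 5) = (1/6)(0/5) = 0.
Weighting by the prior gives 1/5 · 1/6 = 1/30, 1/5 · 2/15 = 2/75, 1/5 · 1/20 = 1/100, 1/5 · 0 = 0, 1/5 · 0 = 0; summing to 7/100.
By Bayes' rule, P(r = 2 | data) = (2/75) / (7/100) = 8/21.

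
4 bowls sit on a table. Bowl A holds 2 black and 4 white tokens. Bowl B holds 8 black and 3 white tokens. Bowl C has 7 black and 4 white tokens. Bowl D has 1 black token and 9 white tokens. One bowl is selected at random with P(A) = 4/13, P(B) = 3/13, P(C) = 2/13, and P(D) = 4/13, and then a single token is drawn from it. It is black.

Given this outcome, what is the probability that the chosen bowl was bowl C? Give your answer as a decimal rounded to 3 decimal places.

0.245

The likelihood of this draw under each hypothesis: P(data | bowl A) = (2/6) = 0.33333; P(data | bowl B) = (8/11) = 0.72727; P(data | bowl C) = (7/11) = 0.63636; P(data | bowl D) = (1/10) = 0.1.
Multiplying each by its prior: 4/13 · 0.33333 = 0.10256, 3/13 · 0.72727 = 0.16783, 2/13 · 0.63636 = 0.097902, 4/13 · 0.1 = 0.030769; with total 0.39907.
By Bayes' rule, P(bowl C | data) = (0.097902) / (0.39907) = 0.24533.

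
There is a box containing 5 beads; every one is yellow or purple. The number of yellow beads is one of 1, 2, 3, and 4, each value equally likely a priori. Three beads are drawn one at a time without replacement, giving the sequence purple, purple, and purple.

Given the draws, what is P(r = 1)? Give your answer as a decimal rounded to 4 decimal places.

Compute the likelihood of the observed sequence for each case: P(data | r = 1) = (4/5)(3/4)(2/3) = 2/5; P(data | r = 2) = (3/5)(2/4)(1/3) = 1/10; P(data | r = 3) = (2/5)(1/4)(0/3) = 0; P(data | r = 4) = (1/5)(0/4) = 0.
Weighting by the prior gives 1/4 · 2/5 = 1/10, 1/4 · 1/10 = 1/40, 1/4 · 0 = 0, 1/4 · 0 = 0; with total 1/8.
By Bayes' rule, P(r = 1 | data) = (1/10) / (1/8) = 4/5.

0.8000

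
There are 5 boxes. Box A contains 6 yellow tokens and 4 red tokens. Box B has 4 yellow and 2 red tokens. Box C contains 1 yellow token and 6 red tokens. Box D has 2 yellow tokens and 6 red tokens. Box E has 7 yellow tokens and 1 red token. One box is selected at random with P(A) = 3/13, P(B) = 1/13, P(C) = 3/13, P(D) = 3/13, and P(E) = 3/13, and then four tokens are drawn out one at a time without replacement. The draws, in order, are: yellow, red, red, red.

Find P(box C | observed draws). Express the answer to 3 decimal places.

For each hypothesis, P(data | H) works out to: P(data | box A) = (6/10)(4/9)(3/8)(2/7) = 1/35; P(data | box B) = (4/6)(2/5)(1/4)(0/3) = 0; P(data | box C) = (1/7)(6/6)(5/5)(4/4) = 1/7; P(data | box D) = (2/8)(6/7)(5/6)(4/5) = 1/7; P(data | box E) = (7/8)(1/7)(0/6) = 0.
Multiplying each by its prior: 3/13 · 1/35 = 3/455, 1/13 · 0 = 0, 3/13 · 1/7 = 3/91, 3/13 · 1/7 = 3/91, 3/13 · 0 = 0; summing to 33/455.
Hence P(box C | data) = (3/91) / (33/455) = 5/11.

0.455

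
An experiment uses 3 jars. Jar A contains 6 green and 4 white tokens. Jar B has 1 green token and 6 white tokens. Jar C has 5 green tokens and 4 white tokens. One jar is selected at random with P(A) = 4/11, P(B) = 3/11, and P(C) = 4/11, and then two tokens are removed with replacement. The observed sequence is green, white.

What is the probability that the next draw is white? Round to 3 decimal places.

The likelihood of the observed sequence under each hypothesis: P(data | jar A) = (6/10)(4/10) = 0.24; P(data | jar B) = (1/7)(6/7) = 0.12245; P(data | jar C) = (5/9)(4/9) = 0.24691.
The prior-weighted likelihoods are 4/11 · 0.24 = 0.087273, 3/11 · 0.12245 = 0.033395, 4/11 · 0.24691 = 0.089787; these sum to 0.21045.
The posterior is then P(jar A | data) = 0.41469, P(jar B | data) = 0.15868, P(jar C | data) = 0.42663.
Averaging over the posterior, P(white next | data) = (2/5)(0.41469) + (6/7)(0.15868) + (4/9)(0.42663) = 0.4915.

0.492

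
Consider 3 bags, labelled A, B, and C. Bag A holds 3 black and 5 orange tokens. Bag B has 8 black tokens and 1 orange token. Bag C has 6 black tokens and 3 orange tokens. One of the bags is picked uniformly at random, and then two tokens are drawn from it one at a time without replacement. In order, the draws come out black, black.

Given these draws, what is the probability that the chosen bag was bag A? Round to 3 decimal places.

0.082

Compute the likelihood of the observed sequence for each case: P(data | bag A) = (3/8)(2/7) = 3/28; P(data | bag B) = (8/9)(7/8) = 7/9; P(data | bag C) = (6/9)(5/8) = 5/12.
Weighting by the prior gives 1/3 · 3/28 = 1/28, 1/3 · 7/9 = 7/27, 1/3 · 5/12 = 5/36; these sum to 82/189.
Hence P(bag A | data) = (1/28) / (82/189) = 27/328.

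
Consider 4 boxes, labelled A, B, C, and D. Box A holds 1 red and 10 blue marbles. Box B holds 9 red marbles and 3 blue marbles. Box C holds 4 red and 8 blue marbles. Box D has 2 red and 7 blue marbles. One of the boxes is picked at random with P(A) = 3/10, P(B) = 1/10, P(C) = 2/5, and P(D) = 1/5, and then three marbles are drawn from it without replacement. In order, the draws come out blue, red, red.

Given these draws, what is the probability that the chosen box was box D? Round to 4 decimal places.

0.1089

Compute the likelihood of the observed sequence for each case: P(data | box A) = (10/11)(1/10)(0/9) = 0; P(data | box B) = (3/12)(9/11)(8/10) = 0.16364; P(data | box C) = (8/12)(4/11)(3/10) = 0.072727; P(data | box D) = (7/9)(2/8)(1/7) = 0.027778.
The prior-weighted likelihoods are 3/10 · 0 = 0, 1/10 · 0.16364 = 0.016364, 2/5 · 0.072727 = 0.029091, 1/5 · 0.027778 = 0.0055556; summing to 0.05101.
Hence P(box D | data) = (0.0055556) / (0.05101) = 0.10891.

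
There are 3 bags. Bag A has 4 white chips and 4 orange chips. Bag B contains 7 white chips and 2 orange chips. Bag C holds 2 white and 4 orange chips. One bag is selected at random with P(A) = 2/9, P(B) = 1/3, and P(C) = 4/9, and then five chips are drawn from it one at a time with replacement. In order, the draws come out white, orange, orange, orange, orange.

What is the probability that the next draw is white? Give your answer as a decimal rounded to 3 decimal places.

0.372

Compute the likelihood of the observed sequence for each case: P(data | bag A) = (4/8)(4/8)(4/8)(4/8)(4/8) = 0.03125; P(data | bag B) = (7/9)(2/9)(2/9)(2/9)(2/9) = 0.0018967; P(data | bag C) = (2/6)(4/6)(4/6)(4/6)(4/6) = 0.065844.
Multiplying each by its prior: 2/9 · 0.03125 = 0.0069444, 1/3 · 0.0018967 = 0.00063224, 4/9 · 0.065844 = 0.029264; with total 0.036841.
The posterior is then P(bag A | data) = 0.1885, P(bag B | data) = 0.017162, P(bag C | data) = 0.79434.
The predictive probability is P(white next | data) = (1/2)(0.1885) + (7/9)(0.017162) + (1/3)(0.79434) = 0.37238.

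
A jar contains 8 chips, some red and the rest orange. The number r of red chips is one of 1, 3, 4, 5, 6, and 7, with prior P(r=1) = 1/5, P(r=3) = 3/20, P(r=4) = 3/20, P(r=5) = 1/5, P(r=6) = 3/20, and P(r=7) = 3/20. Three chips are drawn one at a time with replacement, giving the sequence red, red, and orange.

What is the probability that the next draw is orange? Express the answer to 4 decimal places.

Compute the likelihood of the observed sequence for each case: P(data | r = 1) = (1/8)(1/8)(7/8) = 0.013672; P(data | r = 3) = (3/8)(3/8)(5/8) = 0.087891; P(data | r = 4) = (4/8)(4/8)(4/8) = 0.125; P(data | r = 5) = (5/8)(5/8)(3/8) = 0.14648; P(data | r = 6) = (6/8)(6/8)(2/8) = 0.14062; P(data | r = 7) = (7/8)(7/8)(1/8) = 0.095703.
Multiplying each by its prior: 1/5 · 0.013672 = 0.0027344, 3/20 · 0.087891 = 0.013184, 3/20 · 0.125 = 0.01875, 1/5 · 0.14648 = 0.029297, 3/20 · 0.14062 = 0.021094, 3/20 · 0.095703 = 0.014355; these sum to 0.099414.
Normalising, the posterior is P(r = 1 | data) = 0.027505, P(r = 3 | data) = 0.13261, P(r = 4 | data) = 0.18861, P(r = 5 | data) = 0.2947, P(r = 6 | data) = 0.21218, P(r = 7 | data) = 0.1444.
So P(orange next | data) = Σ P(orange next | H) P(H | data) = (7/8)(0.027505) + (5/8)(0.13261) + (1/2)(0.18861) + (3/8)(0.2947) + (1/4)(0.21218) + (1/8)(0.1444) = 0.38286.

0.3829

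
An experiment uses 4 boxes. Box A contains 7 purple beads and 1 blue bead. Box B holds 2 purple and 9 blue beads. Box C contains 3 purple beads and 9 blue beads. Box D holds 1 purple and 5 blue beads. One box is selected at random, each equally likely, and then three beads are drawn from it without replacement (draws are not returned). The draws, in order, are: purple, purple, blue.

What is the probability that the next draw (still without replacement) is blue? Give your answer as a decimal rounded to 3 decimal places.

0.296

For each hypothesis, P(data | H) works out to: P(data | box A) = (7/8)(6/7)(1/6) = 0.125; P(data | box B) = (2/11)(1/10)(9/9) = 0.018182; P(data | box C) = (3/12)(2/11)(9/10) = 0.040909; P(data | box D) = (1/6)(0/5) = 0.
Weighting by the prior gives 1/4 · 0.125 = 0.03125, 1/4 · 0.018182 = 0.0045455, 1/4 · 0.040909 = 0.010227, 1/4 · 0 = 0; summing to 0.046023.
The posterior is then P(box A | data) = 0.67901, P(box B | data) = 0.098765, P(box C | data) = 0.22222, P(box D | data) = 0.
Averaging over the posterior, P(blue next | data) = (0)(0.67901) + (1)(0.098765) + (8/9)(0.22222) = 0.2963.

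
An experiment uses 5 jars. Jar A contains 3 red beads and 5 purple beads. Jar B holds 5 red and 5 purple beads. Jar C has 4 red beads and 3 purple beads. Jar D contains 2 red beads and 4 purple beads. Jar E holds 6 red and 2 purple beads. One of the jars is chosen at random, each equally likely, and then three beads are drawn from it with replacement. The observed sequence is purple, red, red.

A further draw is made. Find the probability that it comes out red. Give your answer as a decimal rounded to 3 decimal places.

0.538

Under each hypothesis, the probability of the observed sequence is: P(data | jar A) = (5/8)(3/8)(3/8) = 0.087891; P(data | jar B) = (5/10)(5/10)(5/10) = 0.125; P(data | jar C) = (3/7)(4/7)(4/7) = 0.13994; P(data | jar D) = (4/6)(2/6)(2/6) = 0.074074; P(data | jar E) = (2/8)(6/8)(6/8) = 0.14062.
The prior-weighted likelihoods are 1/5 · 0.087891 = 0.017578, 1/5 · 0.125 = 0.025, 1/5 · 0.13994 = 0.027988, 1/5 · 0.074074 = 0.014815, 1/5 · 0.14062 = 0.028125; summing to 0.11351.
Dividing through by the total gives posterior P(jar A | data) = 0.15486, P(jar B | data) = 0.22025, P(jar C | data) = 0.24658, P(jar D | data) = 0.13052, P(jar E | data) = 0.24778.
So P(red next | data) = Σ P(red next | H) P(H | data) = (3/8)(0.15486) + (1/2)(0.22025) + (4/7)(0.24658) + (1/3)(0.13052) + (3/4)(0.24778) = 0.53845.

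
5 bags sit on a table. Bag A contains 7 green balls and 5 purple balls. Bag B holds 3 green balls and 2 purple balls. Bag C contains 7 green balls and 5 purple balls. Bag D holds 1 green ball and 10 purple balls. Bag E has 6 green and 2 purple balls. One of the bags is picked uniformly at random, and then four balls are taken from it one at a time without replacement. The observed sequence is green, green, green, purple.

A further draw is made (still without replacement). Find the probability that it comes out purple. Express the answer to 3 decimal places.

0.534

Under each hypothesis, the probability of the observed sequence is: P(data | bag A) = (7/12)(6/11)(5/10)(5/9) = 0.088384; P(data | bag B) = (3/5)(2/4)(1/3)(2/2) = 0.1; P(data | bag C) = (7/12)(6/11)(5/10)(5/9) = 0.088384; P(data | bag D) = (1/11)(0/10) = 0; P(data | bag E) = (6/8)(5/7)(4/6)(2/5) = 0.14286.
Multiplying each by its prior: 1/5 · 0.088384 = 0.017677, 1/5 · 0.1 = 0.02, 1/5 · 0.088384 = 0.017677, 1/5 · 0 = 0, 1/5 · 0.14286 = 0.028571; these sum to 0.083925.
The posterior is then P(bag A | data) = 0.21063, P(bag B | data) = 0.23831, P(bag C | data) = 0.21063, P(bag D | data) = 0, P(bag E | data) = 0.34044.
Averaging over the posterior, P(purple next | data) = (1/2)(0.21063) + (1)(0.23831) + (1/2)(0.21063) + (1/4)(0.34044) = 0.53404.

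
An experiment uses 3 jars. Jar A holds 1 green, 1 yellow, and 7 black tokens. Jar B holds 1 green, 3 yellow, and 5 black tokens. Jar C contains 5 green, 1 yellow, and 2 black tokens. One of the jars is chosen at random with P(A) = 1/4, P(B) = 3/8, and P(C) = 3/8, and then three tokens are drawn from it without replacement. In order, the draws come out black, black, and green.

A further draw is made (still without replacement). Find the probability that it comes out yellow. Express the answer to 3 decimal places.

0.280

Under each hypothesis, the probability of the observed sequence is: P(data | jar A) = (7/9)(6/8)(1/7) = 1/12; P(data | jar B) = (5/9)(4/8)(1/7) = 5/126; P(data | jar C) = (2/8)(1/7)(5/6) = 5/168.
Multiplying each by its prior: 1/4 · 1/12 = 1/48, 3/8 · 5/126 = 5/336, 3/8 · 5/168 = 5/448; these sum to 3/64.
Dividing through by the total gives posterior P(jar A | data) = 4/9, P(jar B | data) = 20/63, P(jar C | data) = 5/21.
Averaging over the posterior, P(yellow next | data) = (1/6)(4/9) + (1/2)(20/63) + (1/5)(5/21) = 53/189.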